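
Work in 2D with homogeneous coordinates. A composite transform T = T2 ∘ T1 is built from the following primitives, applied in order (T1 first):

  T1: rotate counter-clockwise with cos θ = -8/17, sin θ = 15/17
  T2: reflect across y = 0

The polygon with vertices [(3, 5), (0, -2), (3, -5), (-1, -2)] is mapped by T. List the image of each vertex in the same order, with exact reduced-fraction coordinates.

T1 rotate counter-clockwise with cos θ = -8/17, sin θ = 15/17: (3, 5) → (-99/17, 5/17); (0, -2) → (30/17, 16/17); (3, -5) → (3, 5); (-1, -2) → (38/17, 1/17)
T2 reflect across y = 0: (-99/17, 5/17) → (-99/17, -5/17); (30/17, 16/17) → (30/17, -16/17); (3, 5) → (3, -5); (38/17, 1/17) → (38/17, -1/17)

image vertices: (-99/17, -5/17), (30/17, -16/17), (3, -5), (38/17, -1/17)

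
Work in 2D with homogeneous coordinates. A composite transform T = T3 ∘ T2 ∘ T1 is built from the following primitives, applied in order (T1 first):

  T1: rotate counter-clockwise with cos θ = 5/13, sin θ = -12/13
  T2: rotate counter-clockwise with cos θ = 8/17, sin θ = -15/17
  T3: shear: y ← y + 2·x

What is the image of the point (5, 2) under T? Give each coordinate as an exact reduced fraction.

T(p) = (-358/221, -1851/221)

T1 rotate counter-clockwise with cos θ = 5/13, sin θ = -12/13: (5, 2) → (49/13, -50/13)
T2 rotate counter-clockwise with cos θ = 8/17, sin θ = -15/17: (49/13, -50/13) → (-358/221, -1135/221)
T3 shear: y ← y + 2·x: (-358/221, -1135/221) → (-358/221, -1851/221)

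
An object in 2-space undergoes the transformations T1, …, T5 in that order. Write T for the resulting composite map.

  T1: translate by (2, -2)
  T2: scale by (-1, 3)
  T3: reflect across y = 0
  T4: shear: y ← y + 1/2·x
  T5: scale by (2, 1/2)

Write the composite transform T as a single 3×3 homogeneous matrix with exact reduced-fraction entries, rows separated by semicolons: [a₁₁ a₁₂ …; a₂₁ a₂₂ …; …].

T = [-2 0 -4; -1/4 -3/2 5/2; 0 0 1]

T1 = [1 0 2; 0 1 -2; 0 0 1]
T2·T1 = [-1 0 -2; 0 3 -6; 0 0 1]
T3·…·T1 = [-1 0 -2; 0 -3 6; 0 0 1]
T4·…·T1 = [-1 0 -2; -1/2 -3 5; 0 0 1]
T5·…·T1 = [-2 0 -4; -1/4 -3/2 5/2; 0 0 1]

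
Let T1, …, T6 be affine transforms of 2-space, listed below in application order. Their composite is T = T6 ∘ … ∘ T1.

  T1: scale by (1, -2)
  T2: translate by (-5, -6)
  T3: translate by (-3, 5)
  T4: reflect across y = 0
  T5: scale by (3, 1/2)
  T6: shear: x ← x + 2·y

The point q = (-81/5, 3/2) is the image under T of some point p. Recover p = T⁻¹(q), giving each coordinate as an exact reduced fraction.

T1 = [1 0 0; 0 -2 0; 0 0 1]
T2·T1 = [1 0 -5; 0 -2 -6; 0 0 1]
T3·…·T1 = [1 0 -8; 0 -2 -1; 0 0 1]
T4·…·T1 = [1 0 -8; 0 2 1; 0 0 1]
T5·…·T1 = [3 0 -24; 0 1 1/2; 0 0 1]
T6·…·T1 = [3 2 -23; 0 1 1/2; 0 0 1]
det M = 3; M⁻¹ = [1/3 -2/3 8; 0 1 -1/2; 0 0 1]
M⁻¹ · (-81/5, 3/2)ᵀ = (8/5, 1)ᵀ

p = (8/5, 1)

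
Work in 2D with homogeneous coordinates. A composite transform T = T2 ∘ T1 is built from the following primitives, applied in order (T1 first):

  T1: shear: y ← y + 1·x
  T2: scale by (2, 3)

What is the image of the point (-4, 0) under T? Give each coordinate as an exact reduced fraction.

T(p) = (-8, -12)

T1 shear: y ← y + 1·x: (-4, 0) → (-4, -4)
T2 scale by (2, 3): (-4, -4) → (-8, -12)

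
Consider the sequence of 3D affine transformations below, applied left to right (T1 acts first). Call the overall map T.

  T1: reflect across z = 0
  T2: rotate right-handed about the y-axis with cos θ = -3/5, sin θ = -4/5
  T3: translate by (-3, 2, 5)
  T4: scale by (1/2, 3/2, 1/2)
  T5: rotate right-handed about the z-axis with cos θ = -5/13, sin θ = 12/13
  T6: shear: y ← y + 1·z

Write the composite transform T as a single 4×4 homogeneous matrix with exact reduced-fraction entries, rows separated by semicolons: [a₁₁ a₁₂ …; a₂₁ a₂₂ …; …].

T = [3/26 -18/13 -2/13 -57/26; 8/65 -15/26 87/130 -1/26; 2/5 0 3/10 5/2; 0 0 0 1]

T1 = [1 0 0 0; 0 1 0 0; 0 0 -1 0; 0 0 0 1]
T2·T1 = [-3/5 0 4/5 0; 0 1 0 0; 4/5 0 3/5 0; 0 0 0 1]
T3·…·T1 = [-3/5 0 4/5 -3; 0 1 0 2; 4/5 0 3/5 5; 0 0 0 1]
T4·…·T1 = [-3/10 0 2/5 -3/2; 0 3/2 0 3; 2/5 0 3/10 5/2; 0 0 0 1]
T5·…·T1 = [3/26 -18/13 -2/13 -57/26; -18/65 -15/26 24/65 -33/13; 2/5 0 3/10 5/2; 0 0 0 1]
T6·…·T1 = [3/26 -18/13 -2/13 -57/26; 8/65 -15/26 87/130 -1/26; 2/5 0 3/10 5/2; 0 0 0 1]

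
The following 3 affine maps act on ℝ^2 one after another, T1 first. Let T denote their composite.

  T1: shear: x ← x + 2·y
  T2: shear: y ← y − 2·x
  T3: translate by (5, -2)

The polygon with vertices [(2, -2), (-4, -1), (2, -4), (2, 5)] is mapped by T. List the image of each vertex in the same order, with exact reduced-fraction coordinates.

T1 shear: x ← x + 2·y: (2, -2) → (-2, -2); (-4, -1) → (-6, -1); (2, -4) → (-6, -4); (2, 5) → (12, 5)
T2 shear: y ← y − 2·x: (-2, -2) → (-2, 2); (-6, -1) → (-6, 11); (-6, -4) → (-6, 8); (12, 5) → (12, -19)
T3 translate by (5, -2): (-2, 2) → (3, 0); (-6, 11) → (-1, 9); (-6, 8) → (-1, 6); (12, -19) → (17, -21)

image vertices: (3, 0), (-1, 9), (-1, 6), (17, -21)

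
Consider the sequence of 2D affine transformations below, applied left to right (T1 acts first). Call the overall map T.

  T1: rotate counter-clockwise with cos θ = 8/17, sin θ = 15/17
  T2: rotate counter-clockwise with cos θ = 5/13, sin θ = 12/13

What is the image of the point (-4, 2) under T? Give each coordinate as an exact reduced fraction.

T(p) = (218/221, -964/221)

T1 rotate counter-clockwise with cos θ = 8/17, sin θ = 15/17: (-4, 2) → (-62/17, -44/17)
T2 rotate counter-clockwise with cos θ = 5/13, sin θ = 12/13: (-62/17, -44/17) → (218/221, -964/221)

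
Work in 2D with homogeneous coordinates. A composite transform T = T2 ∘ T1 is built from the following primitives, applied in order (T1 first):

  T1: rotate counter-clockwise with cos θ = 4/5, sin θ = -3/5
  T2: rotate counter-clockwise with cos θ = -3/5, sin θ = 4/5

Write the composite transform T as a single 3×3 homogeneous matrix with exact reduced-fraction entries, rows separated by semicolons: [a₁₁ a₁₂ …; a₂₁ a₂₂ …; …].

T1 = [4/5 3/5 0; -3/5 4/5 0; 0 0 1]
T2·T1 = [0 -1 0; 1 0 0; 0 0 1]

T = [0 -1 0; 1 0 0; 0 0 1]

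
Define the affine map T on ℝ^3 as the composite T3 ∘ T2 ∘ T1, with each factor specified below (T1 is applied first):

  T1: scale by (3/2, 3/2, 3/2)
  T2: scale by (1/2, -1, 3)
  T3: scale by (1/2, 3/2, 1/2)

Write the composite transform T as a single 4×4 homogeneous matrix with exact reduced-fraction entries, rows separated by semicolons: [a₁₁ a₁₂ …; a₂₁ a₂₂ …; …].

T1 = [3/2 0 0 0; 0 3/2 0 0; 0 0 3/2 0; 0 0 0 1]
T2·T1 = [3/4 0 0 0; 0 -3/2 0 0; 0 0 9/2 0; 0 0 0 1]
T3·…·T1 = [3/8 0 0 0; 0 -9/4 0 0; 0 0 9/4 0; 0 0 0 1]

T = [3/8 0 0 0; 0 -9/4 0 0; 0 0 9/4 0; 0 0 0 1]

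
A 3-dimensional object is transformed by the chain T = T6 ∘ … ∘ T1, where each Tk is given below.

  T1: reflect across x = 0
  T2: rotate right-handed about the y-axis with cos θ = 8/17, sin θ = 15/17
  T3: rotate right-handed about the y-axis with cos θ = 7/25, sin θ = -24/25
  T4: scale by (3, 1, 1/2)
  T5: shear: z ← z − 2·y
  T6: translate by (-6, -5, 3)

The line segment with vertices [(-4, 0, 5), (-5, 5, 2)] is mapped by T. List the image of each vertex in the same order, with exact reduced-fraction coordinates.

T1 reflect across x = 0: (-4, 0, 5) → (4, 0, 5); (-5, 5, 2) → (5, 5, 2)
T2 rotate right-handed about the y-axis with cos θ = 8/17, sin θ = 15/17: (4, 0, 5) → (107/17, 0, -20/17); (5, 5, 2) → (70/17, 5, -59/17)
T3 rotate right-handed about the y-axis with cos θ = 7/25, sin θ = -24/25: (107/17, 0, -20/17) → (1229/425, 0, 2428/425); (70/17, 5, -59/17) → (1906/425, 5, 1267/425)
T4 scale by (3, 1, 1/2): (1229/425, 0, 2428/425) → (3687/425, 0, 1214/425); (1906/425, 5, 1267/425) → (5718/425, 5, 1267/850)
T5 shear: z ← z − 2·y: (3687/425, 0, 1214/425) → (3687/425, 0, 1214/425); (5718/425, 5, 1267/850) → (5718/425, 5, -7233/850)
T6 translate by (-6, -5, 3): (3687/425, 0, 1214/425) → (1137/425, -5, 2489/425); (5718/425, 5, -7233/850) → (3168/425, 0, -4683/850)

image vertices: (1137/425, -5, 2489/425), (3168/425, 0, -4683/850)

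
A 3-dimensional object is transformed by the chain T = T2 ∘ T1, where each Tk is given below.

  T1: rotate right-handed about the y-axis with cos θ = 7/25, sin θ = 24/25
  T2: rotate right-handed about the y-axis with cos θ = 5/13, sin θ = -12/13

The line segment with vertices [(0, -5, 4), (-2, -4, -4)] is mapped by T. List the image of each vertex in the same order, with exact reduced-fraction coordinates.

T1 rotate right-handed about the y-axis with cos θ = 7/25, sin θ = 24/25: (0, -5, 4) → (96/25, -5, 28/25); (-2, -4, -4) → (-22/5, -4, 4/5)
T2 rotate right-handed about the y-axis with cos θ = 5/13, sin θ = -12/13: (96/25, -5, 28/25) → (144/325, -5, 1292/325); (-22/5, -4, 4/5) → (-158/65, -4, -244/65)

image vertices: (144/325, -5, 1292/325), (-158/65, -4, -244/65)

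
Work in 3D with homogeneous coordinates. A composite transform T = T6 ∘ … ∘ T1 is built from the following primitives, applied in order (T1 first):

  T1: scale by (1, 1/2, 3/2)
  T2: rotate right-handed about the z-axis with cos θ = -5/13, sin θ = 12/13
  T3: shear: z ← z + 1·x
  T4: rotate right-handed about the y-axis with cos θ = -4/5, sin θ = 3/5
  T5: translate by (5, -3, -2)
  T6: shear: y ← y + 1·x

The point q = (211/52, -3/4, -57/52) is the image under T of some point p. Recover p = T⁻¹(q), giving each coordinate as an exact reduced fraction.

T1 = [1 0 0 0; 0 1/2 0 0; 0 0 3/2 0; 0 0 0 1]
T2·T1 = [-5/13 -6/13 0 0; 12/13 -5/26 0 0; 0 0 3/2 0; 0 0 0 1]
T3·…·T1 = [-5/13 -6/13 0 0; 12/13 -5/26 0 0; -5/13 -6/13 3/2 0; 0 0 0 1]
T4·…·T1 = [1/13 6/65 9/10 0; 12/13 -5/26 0 0; 7/13 42/65 -6/5 0; 0 0 0 1]
T5·…·T1 = [1/13 6/65 9/10 5; 12/13 -5/26 0 -3; 7/13 42/65 -6/5 -2; 0 0 0 1]
T6·…·T1 = [1/13 6/65 9/10 5; 1 -1/10 9/10 2; 7/13 42/65 -6/5 -2; 0 0 0 1]
det M = 3/4; M⁻¹ = [-8/13 12/13 3/13 22/13; 146/65 -10/13 72/65 -486/65; 14/15 0 -2/15 -74/15; 0 0 0 1]
M⁻¹ · (211/52, -3/4, -57/52)ᵀ = (-7/4, 1, -1)ᵀ

p = (-7/4, 1, -1)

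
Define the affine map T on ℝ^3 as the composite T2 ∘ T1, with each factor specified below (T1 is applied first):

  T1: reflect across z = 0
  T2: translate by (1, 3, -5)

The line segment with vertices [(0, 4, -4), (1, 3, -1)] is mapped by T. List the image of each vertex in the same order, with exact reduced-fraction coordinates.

image vertices: (1, 7, -1), (2, 6, -4)

T1 reflect across z = 0: (0, 4, -4) → (0, 4, 4); (1, 3, -1) → (1, 3, 1)
T2 translate by (1, 3, -5): (0, 4, 4) → (1, 7, -1); (1, 3, 1) → (2, 6, -4)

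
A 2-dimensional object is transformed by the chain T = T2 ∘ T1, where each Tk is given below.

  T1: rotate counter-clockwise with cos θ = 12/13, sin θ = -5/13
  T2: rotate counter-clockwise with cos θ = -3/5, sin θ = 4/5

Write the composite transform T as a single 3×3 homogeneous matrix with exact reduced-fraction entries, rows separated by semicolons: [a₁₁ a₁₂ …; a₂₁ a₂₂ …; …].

T = [-16/65 -63/65 0; 63/65 -16/65 0; 0 0 1]

T1 = [12/13 5/13 0; -5/13 12/13 0; 0 0 1]
T2·T1 = [-16/65 -63/65 0; 63/65 -16/65 0; 0 0 1]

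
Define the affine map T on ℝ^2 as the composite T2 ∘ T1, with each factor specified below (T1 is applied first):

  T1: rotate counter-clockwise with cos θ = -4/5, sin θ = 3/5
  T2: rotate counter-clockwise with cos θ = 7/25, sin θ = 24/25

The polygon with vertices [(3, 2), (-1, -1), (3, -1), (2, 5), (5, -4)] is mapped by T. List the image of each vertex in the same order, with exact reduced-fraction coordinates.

T1 rotate counter-clockwise with cos θ = -4/5, sin θ = 3/5: (3, 2) → (-18/5, 1/5); (-1, -1) → (7/5, 1/5); (3, -1) → (-9/5, 13/5); (2, 5) → (-23/5, -14/5); (5, -4) → (-8/5, 31/5)
T2 rotate counter-clockwise with cos θ = 7/25, sin θ = 24/25: (-18/5, 1/5) → (-6/5, -17/5); (7/5, 1/5) → (1/5, 7/5); (-9/5, 13/5) → (-3, -1); (-23/5, -14/5) → (7/5, -26/5); (-8/5, 31/5) → (-32/5, 1/5)

image vertices: (-6/5, -17/5), (1/5, 7/5), (-3, -1), (7/5, -26/5), (-32/5, 1/5)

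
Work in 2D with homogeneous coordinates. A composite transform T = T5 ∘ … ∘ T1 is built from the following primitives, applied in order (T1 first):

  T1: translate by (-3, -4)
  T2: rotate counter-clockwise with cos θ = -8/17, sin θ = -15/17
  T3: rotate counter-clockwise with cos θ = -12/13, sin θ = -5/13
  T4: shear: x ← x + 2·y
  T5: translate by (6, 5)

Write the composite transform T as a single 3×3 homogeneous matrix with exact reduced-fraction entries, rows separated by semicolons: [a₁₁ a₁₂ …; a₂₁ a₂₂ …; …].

T1 = [1 0 -3; 0 1 -4; 0 0 1]
T2·T1 = [-8/17 15/17 -36/17; -15/17 -8/17 77/17; 0 0 1]
T3·…·T1 = [21/221 -220/221 817/221; 220/221 21/221 -744/221; 0 0 1]
T4·…·T1 = [461/221 -178/221 -671/221; 220/221 21/221 -744/221; 0 0 1]
T5·…·T1 = [461/221 -178/221 655/221; 220/221 21/221 361/221; 0 0 1]

T = [461/221 -178/221 655/221; 220/221 21/221 361/221; 0 0 1]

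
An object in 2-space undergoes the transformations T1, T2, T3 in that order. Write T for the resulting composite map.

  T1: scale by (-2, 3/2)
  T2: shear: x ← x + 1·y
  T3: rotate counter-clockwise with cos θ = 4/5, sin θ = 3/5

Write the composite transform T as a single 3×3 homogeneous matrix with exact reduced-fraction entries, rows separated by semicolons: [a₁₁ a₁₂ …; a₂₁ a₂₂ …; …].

T = [-8/5 3/10 0; -6/5 21/10 0; 0 0 1]

T1 = [-2 0 0; 0 3/2 0; 0 0 1]
T2·T1 = [-2 3/2 0; 0 3/2 0; 0 0 1]
T3·…·T1 = [-8/5 3/10 0; -6/5 21/10 0; 0 0 1]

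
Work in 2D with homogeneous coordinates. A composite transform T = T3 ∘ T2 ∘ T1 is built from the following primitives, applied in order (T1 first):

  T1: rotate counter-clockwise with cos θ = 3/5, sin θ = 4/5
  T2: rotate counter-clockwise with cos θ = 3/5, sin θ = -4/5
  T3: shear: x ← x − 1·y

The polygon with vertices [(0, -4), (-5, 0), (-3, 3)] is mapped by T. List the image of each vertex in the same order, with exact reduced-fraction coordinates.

image vertices: (4, -4), (-5, 0), (-6, 3)

T1 rotate counter-clockwise with cos θ = 3/5, sin θ = 4/5: (0, -4) → (16/5, -12/5); (-5, 0) → (-3, -4); (-3, 3) → (-21/5, -3/5)
T2 rotate counter-clockwise with cos θ = 3/5, sin θ = -4/5: (16/5, -12/5) → (0, -4); (-3, -4) → (-5, 0); (-21/5, -3/5) → (-3, 3)
T3 shear: x ← x − 1·y: (0, -4) → (4, -4); (-5, 0) → (-5, 0); (-3, 3) → (-6, 3)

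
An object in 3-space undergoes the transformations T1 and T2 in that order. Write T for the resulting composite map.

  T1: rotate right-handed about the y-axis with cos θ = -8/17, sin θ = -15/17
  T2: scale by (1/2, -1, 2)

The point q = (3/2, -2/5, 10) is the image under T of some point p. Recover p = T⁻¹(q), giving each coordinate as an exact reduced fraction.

p = (3, 2/5, -5)

T1 = [-8/17 0 -15/17 0; 0 1 0 0; 15/17 0 -8/17 0; 0 0 0 1]
T2·T1 = [-4/17 0 -15/34 0; 0 -1 0 0; 30/17 0 -16/17 0; 0 0 0 1]
det M = -1; M⁻¹ = [-16/17 0 15/34 0; 0 -1 0 0; -30/17 0 -4/17 0; 0 0 0 1]
M⁻¹ · (3/2, -2/5, 10)ᵀ = (3, 2/5, -5)ᵀ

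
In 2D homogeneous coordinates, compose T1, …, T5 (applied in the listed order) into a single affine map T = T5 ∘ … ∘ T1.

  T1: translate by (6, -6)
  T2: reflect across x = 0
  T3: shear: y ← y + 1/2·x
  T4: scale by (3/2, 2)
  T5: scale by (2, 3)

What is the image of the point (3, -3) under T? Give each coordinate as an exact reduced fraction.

T(p) = (-27, -81)

T1 translate by (6, -6): (3, -3) → (9, -9)
T2 reflect across x = 0: (9, -9) → (-9, -9)
T3 shear: y ← y + 1/2·x: (-9, -9) → (-9, -27/2)
T4 scale by (3/2, 2): (-9, -27/2) → (-27/2, -27)
T5 scale by (2, 3): (-27/2, -27) → (-27, -81)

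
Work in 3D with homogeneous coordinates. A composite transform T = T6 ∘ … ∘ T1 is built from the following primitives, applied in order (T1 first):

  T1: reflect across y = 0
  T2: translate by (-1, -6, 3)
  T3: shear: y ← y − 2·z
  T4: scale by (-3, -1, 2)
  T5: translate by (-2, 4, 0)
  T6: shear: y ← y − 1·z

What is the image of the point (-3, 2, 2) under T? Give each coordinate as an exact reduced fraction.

T1 reflect across y = 0: (-3, 2, 2) → (-3, -2, 2)
T2 translate by (-1, -6, 3): (-3, -2, 2) → (-4, -8, 5)
T3 shear: y ← y − 2·z: (-4, -8, 5) → (-4, -18, 5)
T4 scale by (-3, -1, 2): (-4, -18, 5) → (12, 18, 10)
T5 translate by (-2, 4, 0): (12, 18, 10) → (10, 22, 10)
T6 shear: y ← y − 1·z: (10, 22, 10) → (10, 12, 10)

T(p) = (10, 12, 10)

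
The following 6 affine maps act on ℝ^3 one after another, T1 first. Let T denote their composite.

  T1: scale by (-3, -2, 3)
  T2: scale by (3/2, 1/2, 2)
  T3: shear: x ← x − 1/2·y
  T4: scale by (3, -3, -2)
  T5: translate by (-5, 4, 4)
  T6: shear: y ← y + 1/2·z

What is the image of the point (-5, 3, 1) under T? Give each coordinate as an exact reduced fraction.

T(p) = (67, 9, -8)

T1 scale by (-3, -2, 3): (-5, 3, 1) → (15, -6, 3)
T2 scale by (3/2, 1/2, 2): (15, -6, 3) → (45/2, -3, 6)
T3 shear: x ← x − 1/2·y: (45/2, -3, 6) → (24, -3, 6)
T4 scale by (3, -3, -2): (24, -3, 6) → (72, 9, -12)
T5 translate by (-5, 4, 4): (72, 9, -12) → (67, 13, -8)
T6 shear: y ← y + 1/2·z: (67, 13, -8) → (67, 9, -8)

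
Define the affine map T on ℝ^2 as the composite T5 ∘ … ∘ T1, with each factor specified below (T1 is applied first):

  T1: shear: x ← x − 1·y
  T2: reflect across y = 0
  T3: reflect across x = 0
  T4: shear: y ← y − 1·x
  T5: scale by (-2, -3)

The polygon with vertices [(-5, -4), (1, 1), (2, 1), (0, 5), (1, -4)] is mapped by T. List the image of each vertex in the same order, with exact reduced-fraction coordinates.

image vertices: (-2, -9), (0, 3), (2, 0), (-10, 30), (10, -27)

T1 shear: x ← x − 1·y: (-5, -4) → (-1, -4); (1, 1) → (0, 1); (2, 1) → (1, 1); (0, 5) → (-5, 5); (1, -4) → (5, -4)
T2 reflect across y = 0: (-1, -4) → (-1, 4); (0, 1) → (0, -1); (1, 1) → (1, -1); (-5, 5) → (-5, -5); (5, -4) → (5, 4)
T3 reflect across x = 0: (-1, 4) → (1, 4); (0, -1) → (0, -1); (1, -1) → (-1, -1); (-5, -5) → (5, -5); (5, 4) → (-5, 4)
T4 shear: y ← y − 1·x: (1, 4) → (1, 3); (0, -1) → (0, -1); (-1, -1) → (-1, 0); (5, -5) → (5, -10); (-5, 4) → (-5, 9)
T5 scale by (-2, -3): (1, 3) → (-2, -9); (0, -1) → (0, 3); (-1, 0) → (2, 0); (5, -10) → (-10, 30); (-5, 9) → (10, -27)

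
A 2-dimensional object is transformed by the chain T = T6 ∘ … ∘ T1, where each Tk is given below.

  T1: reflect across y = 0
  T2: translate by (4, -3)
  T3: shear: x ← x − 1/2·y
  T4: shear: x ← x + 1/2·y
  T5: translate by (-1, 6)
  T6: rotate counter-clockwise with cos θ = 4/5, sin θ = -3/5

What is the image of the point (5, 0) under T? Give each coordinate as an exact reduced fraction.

T(p) = (41/5, -12/5)

T1 reflect across y = 0: (5, 0) → (5, 0)
T2 translate by (4, -3): (5, 0) → (9, -3)
T3 shear: x ← x − 1/2·y: (9, -3) → (21/2, -3)
T4 shear: x ← x + 1/2·y: (21/2, -3) → (9, -3)
T5 translate by (-1, 6): (9, -3) → (8, 3)
T6 rotate counter-clockwise with cos θ = 4/5, sin θ = -3/5: (8, 3) → (41/5, -12/5)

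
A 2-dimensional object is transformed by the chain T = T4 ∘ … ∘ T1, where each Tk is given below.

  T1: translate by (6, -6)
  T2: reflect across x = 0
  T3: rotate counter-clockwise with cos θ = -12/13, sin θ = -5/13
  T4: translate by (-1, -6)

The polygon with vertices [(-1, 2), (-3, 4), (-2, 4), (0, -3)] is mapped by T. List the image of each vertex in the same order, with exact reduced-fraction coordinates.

T1 translate by (6, -6): (-1, 2) → (5, -4); (-3, 4) → (3, -2); (-2, 4) → (4, -2); (0, -3) → (6, -9)
T2 reflect across x = 0: (5, -4) → (-5, -4); (3, -2) → (-3, -2); (4, -2) → (-4, -2); (6, -9) → (-6, -9)
T3 rotate counter-clockwise with cos θ = -12/13, sin θ = -5/13: (-5, -4) → (40/13, 73/13); (-3, -2) → (2, 3); (-4, -2) → (38/13, 44/13); (-6, -9) → (27/13, 138/13)
T4 translate by (-1, -6): (40/13, 73/13) → (27/13, -5/13); (2, 3) → (1, -3); (38/13, 44/13) → (25/13, -34/13); (27/13, 138/13) → (14/13, 60/13)

image vertices: (27/13, -5/13), (1, -3), (25/13, -34/13), (14/13, 60/13)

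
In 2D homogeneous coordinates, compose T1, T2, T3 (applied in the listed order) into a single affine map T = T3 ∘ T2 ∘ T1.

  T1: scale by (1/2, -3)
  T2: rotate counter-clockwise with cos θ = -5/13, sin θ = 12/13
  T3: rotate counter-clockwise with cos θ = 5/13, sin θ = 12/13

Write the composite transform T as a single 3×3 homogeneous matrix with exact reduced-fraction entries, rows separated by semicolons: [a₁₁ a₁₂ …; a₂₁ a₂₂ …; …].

T = [-1/2 0 0; 0 3 0; 0 0 1]

T1 = [1/2 0 0; 0 -3 0; 0 0 1]
T2·T1 = [-5/26 36/13 0; 6/13 15/13 0; 0 0 1]
T3·…·T1 = [-1/2 0 0; 0 3 0; 0 0 1]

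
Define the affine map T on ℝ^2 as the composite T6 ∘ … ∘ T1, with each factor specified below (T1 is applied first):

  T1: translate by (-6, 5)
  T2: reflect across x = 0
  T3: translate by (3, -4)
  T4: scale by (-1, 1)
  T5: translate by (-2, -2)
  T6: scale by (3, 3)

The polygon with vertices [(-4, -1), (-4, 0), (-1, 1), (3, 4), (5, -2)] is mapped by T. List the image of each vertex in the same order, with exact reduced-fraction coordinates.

image vertices: (-45, -6), (-45, -3), (-36, 0), (-24, 9), (-18, -9)

T1 translate by (-6, 5): (-4, -1) → (-10, 4); (-4, 0) → (-10, 5); (-1, 1) → (-7, 6); (3, 4) → (-3, 9); (5, -2) → (-1, 3)
T2 reflect across x = 0: (-10, 4) → (10, 4); (-10, 5) → (10, 5); (-7, 6) → (7, 6); (-3, 9) → (3, 9); (-1, 3) → (1, 3)
T3 translate by (3, -4): (10, 4) → (13, 0); (10, 5) → (13, 1); (7, 6) → (10, 2); (3, 9) → (6, 5); (1, 3) → (4, -1)
T4 scale by (-1, 1): (13, 0) → (-13, 0); (13, 1) → (-13, 1); (10, 2) → (-10, 2); (6, 5) → (-6, 5); (4, -1) → (-4, -1)
T5 translate by (-2, -2): (-13, 0) → (-15, -2); (-13, 1) → (-15, -1); (-10, 2) → (-12, 0); (-6, 5) → (-8, 3); (-4, -1) → (-6, -3)
T6 scale by (3, 3): (-15, -2) → (-45, -6); (-15, -1) → (-45, -3); (-12, 0) → (-36, 0); (-8, 3) → (-24, 9); (-6, -3) → (-18, -9)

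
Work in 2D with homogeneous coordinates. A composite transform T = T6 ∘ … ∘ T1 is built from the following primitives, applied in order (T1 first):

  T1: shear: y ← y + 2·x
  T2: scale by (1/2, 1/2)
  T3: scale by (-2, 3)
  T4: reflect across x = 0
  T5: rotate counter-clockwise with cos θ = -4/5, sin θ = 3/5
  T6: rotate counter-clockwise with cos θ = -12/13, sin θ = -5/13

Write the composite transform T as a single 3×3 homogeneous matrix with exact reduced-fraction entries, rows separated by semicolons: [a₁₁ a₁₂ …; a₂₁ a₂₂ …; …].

T1 = [1 0 0; 2 1 0; 0 0 1]
T2·T1 = [1/2 0 0; 1 1/2 0; 0 0 1]
T3·…·T1 = [-1 0 0; 3 3/2 0; 0 0 1]
T4·…·T1 = [1 0 0; 3 3/2 0; 0 0 1]
T5·…·T1 = [-13/5 -9/10 0; -9/5 -6/5 0; 0 0 1]
T6·…·T1 = [111/65 24/65 0; 173/65 189/130 0; 0 0 1]

T = [111/65 24/65 0; 173/65 189/130 0; 0 0 1]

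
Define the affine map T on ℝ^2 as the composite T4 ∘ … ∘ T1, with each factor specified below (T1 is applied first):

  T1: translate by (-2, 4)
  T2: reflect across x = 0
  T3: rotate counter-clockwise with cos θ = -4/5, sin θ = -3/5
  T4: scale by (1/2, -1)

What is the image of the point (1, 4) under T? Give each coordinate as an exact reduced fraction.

T(p) = (2, 7)

T1 translate by (-2, 4): (1, 4) → (-1, 8)
T2 reflect across x = 0: (-1, 8) → (1, 8)
T3 rotate counter-clockwise with cos θ = -4/5, sin θ = -3/5: (1, 8) → (4, -7)
T4 scale by (1/2, -1): (4, -7) → (2, 7)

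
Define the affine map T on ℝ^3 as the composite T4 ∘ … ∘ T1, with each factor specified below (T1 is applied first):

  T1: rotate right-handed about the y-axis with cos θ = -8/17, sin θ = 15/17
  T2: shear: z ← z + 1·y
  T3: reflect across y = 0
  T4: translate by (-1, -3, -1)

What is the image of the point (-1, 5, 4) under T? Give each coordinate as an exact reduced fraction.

T1 rotate right-handed about the y-axis with cos θ = -8/17, sin θ = 15/17: (-1, 5, 4) → (4, 5, -1)
T2 shear: z ← z + 1·y: (4, 5, -1) → (4, 5, 4)
T3 reflect across y = 0: (4, 5, 4) → (4, -5, 4)
T4 translate by (-1, -3, -1): (4, -5, 4) → (3, -8, 3)

T(p) = (3, -8, 3)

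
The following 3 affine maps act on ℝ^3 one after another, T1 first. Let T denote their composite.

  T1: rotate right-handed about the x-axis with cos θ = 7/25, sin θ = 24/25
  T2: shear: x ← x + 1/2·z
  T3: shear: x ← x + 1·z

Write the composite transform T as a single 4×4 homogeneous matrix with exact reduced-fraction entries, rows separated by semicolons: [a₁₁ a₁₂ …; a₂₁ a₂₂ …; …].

T = [1 36/25 21/50 0; 0 7/25 -24/25 0; 0 24/25 7/25 0; 0 0 0 1]

T1 = [1 0 0 0; 0 7/25 -24/25 0; 0 24/25 7/25 0; 0 0 0 1]
T2·T1 = [1 12/25 7/50 0; 0 7/25 -24/25 0; 0 24/25 7/25 0; 0 0 0 1]
T3·…·T1 = [1 36/25 21/50 0; 0 7/25 -24/25 0; 0 24/25 7/25 0; 0 0 0 1]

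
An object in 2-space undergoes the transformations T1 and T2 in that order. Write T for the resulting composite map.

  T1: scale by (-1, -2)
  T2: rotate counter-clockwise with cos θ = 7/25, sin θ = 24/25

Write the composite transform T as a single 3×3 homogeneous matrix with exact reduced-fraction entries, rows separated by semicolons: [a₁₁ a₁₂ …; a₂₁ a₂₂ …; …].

T1 = [-1 0 0; 0 -2 0; 0 0 1]
T2·T1 = [-7/25 48/25 0; -24/25 -14/25 0; 0 0 1]

T = [-7/25 48/25 0; -24/25 -14/25 0; 0 0 1]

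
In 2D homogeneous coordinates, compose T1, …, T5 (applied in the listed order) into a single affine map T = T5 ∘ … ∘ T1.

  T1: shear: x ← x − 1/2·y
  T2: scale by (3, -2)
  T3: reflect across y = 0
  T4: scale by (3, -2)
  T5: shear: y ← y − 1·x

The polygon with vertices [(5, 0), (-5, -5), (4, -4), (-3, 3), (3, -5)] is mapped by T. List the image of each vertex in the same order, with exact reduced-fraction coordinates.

image vertices: (45, -45), (-45/2, 85/2), (54, -38), (-81/2, 57/2), (99/2, -59/2)

T1 shear: x ← x − 1/2·y: (5, 0) → (5, 0); (-5, -5) → (-5/2, -5); (4, -4) → (6, -4); (-3, 3) → (-9/2, 3); (3, -5) → (11/2, -5)
T2 scale by (3, -2): (5, 0) → (15, 0); (-5/2, -5) → (-15/2, 10); (6, -4) → (18, 8); (-9/2, 3) → (-27/2, -6); (11/2, -5) → (33/2, 10)
T3 reflect across y = 0: (15, 0) → (15, 0); (-15/2, 10) → (-15/2, -10); (18, 8) → (18, -8); (-27/2, -6) → (-27/2, 6); (33/2, 10) → (33/2, -10)
T4 scale by (3, -2): (15, 0) → (45, 0); (-15/2, -10) → (-45/2, 20); (18, -8) → (54, 16); (-27/2, 6) → (-81/2, -12); (33/2, -10) → (99/2, 20)
T5 shear: y ← y − 1·x: (45, 0) → (45, -45); (-45/2, 20) → (-45/2, 85/2); (54, 16) → (54, -38); (-81/2, -12) → (-81/2, 57/2); (99/2, 20) → (99/2, -59/2)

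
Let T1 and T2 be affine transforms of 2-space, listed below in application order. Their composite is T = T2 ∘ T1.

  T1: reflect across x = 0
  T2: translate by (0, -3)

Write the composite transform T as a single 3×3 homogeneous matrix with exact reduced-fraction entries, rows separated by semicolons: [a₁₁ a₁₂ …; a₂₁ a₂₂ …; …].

T1 = [-1 0 0; 0 1 0; 0 0 1]
T2·T1 = [-1 0 0; 0 1 -3; 0 0 1]

T = [-1 0 0; 0 1 -3; 0 0 1]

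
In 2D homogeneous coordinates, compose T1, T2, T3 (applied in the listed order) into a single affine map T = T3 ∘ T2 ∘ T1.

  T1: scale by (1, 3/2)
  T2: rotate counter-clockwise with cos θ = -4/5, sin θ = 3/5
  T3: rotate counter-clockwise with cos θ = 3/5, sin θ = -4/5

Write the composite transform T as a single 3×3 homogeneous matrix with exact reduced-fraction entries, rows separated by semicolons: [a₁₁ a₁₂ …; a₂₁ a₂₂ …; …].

T = [0 -3/2 0; 1 0 0; 0 0 1]

T1 = [1 0 0; 0 3/2 0; 0 0 1]
T2·T1 = [-4/5 -9/10 0; 3/5 -6/5 0; 0 0 1]
T3·…·T1 = [0 -3/2 0; 1 0 0; 0 0 1]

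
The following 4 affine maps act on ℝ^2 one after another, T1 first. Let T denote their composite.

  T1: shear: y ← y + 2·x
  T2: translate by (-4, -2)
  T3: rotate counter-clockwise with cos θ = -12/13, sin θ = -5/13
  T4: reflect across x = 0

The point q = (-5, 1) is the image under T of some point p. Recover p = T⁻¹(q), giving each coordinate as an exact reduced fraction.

p = (-1, 5)

T1 = [1 0 0; 2 1 0; 0 0 1]
T2·T1 = [1 0 -4; 2 1 -2; 0 0 1]
T3·…·T1 = [-2/13 5/13 38/13; -29/13 -12/13 44/13; 0 0 1]
T4·…·T1 = [2/13 -5/13 -38/13; -29/13 -12/13 44/13; 0 0 1]
det M = -1; M⁻¹ = [12/13 -5/13 4; -29/13 -2/13 -6; 0 0 1]
M⁻¹ · (-5, 1)ᵀ = (-1, 5)ᵀ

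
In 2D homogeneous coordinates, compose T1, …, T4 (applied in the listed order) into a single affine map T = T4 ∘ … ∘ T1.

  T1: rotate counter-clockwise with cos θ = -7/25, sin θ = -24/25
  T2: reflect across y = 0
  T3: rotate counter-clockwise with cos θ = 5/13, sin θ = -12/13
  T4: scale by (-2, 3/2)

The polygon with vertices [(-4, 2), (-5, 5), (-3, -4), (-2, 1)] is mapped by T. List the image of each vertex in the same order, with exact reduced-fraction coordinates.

T1 rotate counter-clockwise with cos θ = -7/25, sin θ = -24/25: (-4, 2) → (76/25, 82/25); (-5, 5) → (31/5, 17/5); (-3, -4) → (-3, 4); (-2, 1) → (38/25, 41/25)
T2 reflect across y = 0: (76/25, 82/25) → (76/25, -82/25); (31/5, 17/5) → (31/5, -17/5); (-3, 4) → (-3, -4); (38/25, 41/25) → (38/25, -41/25)
T3 rotate counter-clockwise with cos θ = 5/13, sin θ = -12/13: (76/25, -82/25) → (-604/325, -1322/325); (31/5, -17/5) → (-49/65, -457/65); (-3, -4) → (-63/13, 16/13); (38/25, -41/25) → (-302/325, -661/325)
T4 scale by (-2, 3/2): (-604/325, -1322/325) → (1208/325, -1983/325); (-49/65, -457/65) → (98/65, -1371/130); (-63/13, 16/13) → (126/13, 24/13); (-302/325, -661/325) → (604/325, -1983/650)

image vertices: (1208/325, -1983/325), (98/65, -1371/130), (126/13, 24/13), (604/325, -1983/650)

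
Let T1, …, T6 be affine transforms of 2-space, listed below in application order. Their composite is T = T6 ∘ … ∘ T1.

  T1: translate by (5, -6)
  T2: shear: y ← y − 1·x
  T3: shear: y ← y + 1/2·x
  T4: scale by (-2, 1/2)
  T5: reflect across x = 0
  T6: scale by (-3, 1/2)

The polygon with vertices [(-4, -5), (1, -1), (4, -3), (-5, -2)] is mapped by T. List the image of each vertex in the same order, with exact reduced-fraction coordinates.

image vertices: (-6, -23/8), (-36, -5/2), (-54, -27/8), (0, -2)

T1 translate by (5, -6): (-4, -5) → (1, -11); (1, -1) → (6, -7); (4, -3) → (9, -9); (-5, -2) → (0, -8)
T2 shear: y ← y − 1·x: (1, -11) → (1, -12); (6, -7) → (6, -13); (9, -9) → (9, -18); (0, -8) → (0, -8)
T3 shear: y ← y + 1/2·x: (1, -12) → (1, -23/2); (6, -13) → (6, -10); (9, -18) → (9, -27/2); (0, -8) → (0, -8)
T4 scale by (-2, 1/2): (1, -23/2) → (-2, -23/4); (6, -10) → (-12, -5); (9, -27/2) → (-18, -27/4); (0, -8) → (0, -4)
T5 reflect across x = 0: (-2, -23/4) → (2, -23/4); (-12, -5) → (12, -5); (-18, -27/4) → (18, -27/4); (0, -4) → (0, -4)
T6 scale by (-3, 1/2): (2, -23/4) → (-6, -23/8); (12, -5) → (-36, -5/2); (18, -27/4) → (-54, -27/8); (0, -4) → (0, -2)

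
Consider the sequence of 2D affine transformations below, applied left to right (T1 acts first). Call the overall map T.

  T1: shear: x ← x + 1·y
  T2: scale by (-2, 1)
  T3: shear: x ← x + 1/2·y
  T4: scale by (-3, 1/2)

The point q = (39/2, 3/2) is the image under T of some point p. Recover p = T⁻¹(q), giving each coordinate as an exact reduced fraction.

p = (1, 3)

T1 = [1 1 0; 0 1 0; 0 0 1]
T2·T1 = [-2 -2 0; 0 1 0; 0 0 1]
T3·…·T1 = [-2 -3/2 0; 0 1 0; 0 0 1]
T4·…·T1 = [6 9/2 0; 0 1/2 0; 0 0 1]
det M = 3; M⁻¹ = [1/6 -3/2 0; 0 2 0; 0 0 1]
M⁻¹ · (39/2, 3/2)ᵀ = (1, 3)ᵀ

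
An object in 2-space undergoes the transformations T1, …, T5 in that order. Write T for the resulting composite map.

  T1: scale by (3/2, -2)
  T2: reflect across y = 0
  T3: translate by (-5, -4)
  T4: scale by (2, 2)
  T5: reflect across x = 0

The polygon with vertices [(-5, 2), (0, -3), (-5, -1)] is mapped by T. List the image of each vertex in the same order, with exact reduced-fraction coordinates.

image vertices: (25, 0), (10, -20), (25, -12)

T1 scale by (3/2, -2): (-5, 2) → (-15/2, -4); (0, -3) → (0, 6); (-5, -1) → (-15/2, 2)
T2 reflect across y = 0: (-15/2, -4) → (-15/2, 4); (0, 6) → (0, -6); (-15/2, 2) → (-15/2, -2)
T3 translate by (-5, -4): (-15/2, 4) → (-25/2, 0); (0, -6) → (-5, -10); (-15/2, -2) → (-25/2, -6)
T4 scale by (2, 2): (-25/2, 0) → (-25, 0); (-5, -10) → (-10, -20); (-25/2, -6) → (-25, -12)
T5 reflect across x = 0: (-25, 0) → (25, 0); (-10, -20) → (10, -20); (-25, -12) → (25, -12)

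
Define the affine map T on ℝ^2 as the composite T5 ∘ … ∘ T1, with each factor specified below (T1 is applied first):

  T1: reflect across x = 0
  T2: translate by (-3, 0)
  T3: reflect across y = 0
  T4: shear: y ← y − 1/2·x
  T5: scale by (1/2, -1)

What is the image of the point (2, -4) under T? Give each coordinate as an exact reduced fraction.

T(p) = (-5/2, -13/2)

T1 reflect across x = 0: (2, -4) → (-2, -4)
T2 translate by (-3, 0): (-2, -4) → (-5, -4)
T3 reflect across y = 0: (-5, -4) → (-5, 4)
T4 shear: y ← y − 1/2·x: (-5, 4) → (-5, 13/2)
T5 scale by (1/2, -1): (-5, 13/2) → (-5/2, -13/2)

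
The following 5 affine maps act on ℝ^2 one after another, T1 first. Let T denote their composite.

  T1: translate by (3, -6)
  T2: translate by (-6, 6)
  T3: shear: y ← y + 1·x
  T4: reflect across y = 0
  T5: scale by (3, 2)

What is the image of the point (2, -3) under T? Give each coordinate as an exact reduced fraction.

T(p) = (-3, 8)

T1 translate by (3, -6): (2, -3) → (5, -9)
T2 translate by (-6, 6): (5, -9) → (-1, -3)
T3 shear: y ← y + 1·x: (-1, -3) → (-1, -4)
T4 reflect across y = 0: (-1, -4) → (-1, 4)
T5 scale by (3, 2): (-1, 4) → (-3, 8)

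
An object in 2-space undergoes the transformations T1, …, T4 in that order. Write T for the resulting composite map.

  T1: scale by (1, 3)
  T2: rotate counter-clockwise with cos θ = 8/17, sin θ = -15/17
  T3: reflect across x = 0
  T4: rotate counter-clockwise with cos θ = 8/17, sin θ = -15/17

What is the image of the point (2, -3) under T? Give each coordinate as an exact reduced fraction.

T(p) = (-2, -9)

T1 scale by (1, 3): (2, -3) → (2, -9)
T2 rotate counter-clockwise with cos θ = 8/17, sin θ = -15/17: (2, -9) → (-7, -6)
T3 reflect across x = 0: (-7, -6) → (7, -6)
T4 rotate counter-clockwise with cos θ = 8/17, sin θ = -15/17: (7, -6) → (-2, -9)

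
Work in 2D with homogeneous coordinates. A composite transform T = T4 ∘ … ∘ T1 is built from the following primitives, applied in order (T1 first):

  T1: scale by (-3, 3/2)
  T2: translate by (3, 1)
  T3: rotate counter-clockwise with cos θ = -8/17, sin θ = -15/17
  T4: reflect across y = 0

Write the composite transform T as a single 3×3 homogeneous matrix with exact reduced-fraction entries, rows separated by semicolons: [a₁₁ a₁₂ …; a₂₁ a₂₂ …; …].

T = [24/17 45/34 -9/17; -45/17 12/17 53/17; 0 0 1]

T1 = [-3 0 0; 0 3/2 0; 0 0 1]
T2·T1 = [-3 0 3; 0 3/2 1; 0 0 1]
T3·…·T1 = [24/17 45/34 -9/17; 45/17 -12/17 -53/17; 0 0 1]
T4·…·T1 = [24/17 45/34 -9/17; -45/17 12/17 53/17; 0 0 1]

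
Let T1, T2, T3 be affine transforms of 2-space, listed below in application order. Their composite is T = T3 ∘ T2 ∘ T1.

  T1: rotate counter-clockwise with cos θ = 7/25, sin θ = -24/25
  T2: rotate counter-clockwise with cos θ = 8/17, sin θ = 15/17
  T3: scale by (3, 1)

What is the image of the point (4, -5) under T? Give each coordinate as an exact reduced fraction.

T1 rotate counter-clockwise with cos θ = 7/25, sin θ = -24/25: (4, -5) → (-92/25, -131/25)
T2 rotate counter-clockwise with cos θ = 8/17, sin θ = 15/17: (-92/25, -131/25) → (1229/425, -2428/425)
T3 scale by (3, 1): (1229/425, -2428/425) → (3687/425, -2428/425)

T(p) = (3687/425, -2428/425)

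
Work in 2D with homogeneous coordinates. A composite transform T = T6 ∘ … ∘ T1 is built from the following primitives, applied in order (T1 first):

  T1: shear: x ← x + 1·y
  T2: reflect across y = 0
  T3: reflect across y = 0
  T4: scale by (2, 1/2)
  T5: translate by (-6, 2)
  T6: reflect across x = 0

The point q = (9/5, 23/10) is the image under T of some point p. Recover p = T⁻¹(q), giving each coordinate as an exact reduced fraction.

p = (3/2, 3/5)

T1 = [1 1 0; 0 1 0; 0 0 1]
T2·T1 = [1 1 0; 0 -1 0; 0 0 1]
T3·…·T1 = [1 1 0; 0 1 0; 0 0 1]
T4·…·T1 = [2 2 0; 0 1/2 0; 0 0 1]
T5·…·T1 = [2 2 -6; 0 1/2 2; 0 0 1]
T6·…·T1 = [-2 -2 6; 0 1/2 2; 0 0 1]
det M = -1; M⁻¹ = [-1/2 -2 7; 0 2 -4; 0 0 1]
M⁻¹ · (9/5, 23/10)ᵀ = (3/2, 3/5)ᵀ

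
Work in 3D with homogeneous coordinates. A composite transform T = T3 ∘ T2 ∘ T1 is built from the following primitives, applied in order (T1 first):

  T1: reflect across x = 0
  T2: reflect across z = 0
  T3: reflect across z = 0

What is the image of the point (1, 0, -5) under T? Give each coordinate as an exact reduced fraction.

T(p) = (-1, 0, -5)

T1 reflect across x = 0: (1, 0, -5) → (-1, 0, -5)
T2 reflect across z = 0: (-1, 0, -5) → (-1, 0, 5)
T3 reflect across z = 0: (-1, 0, 5) → (-1, 0, -5)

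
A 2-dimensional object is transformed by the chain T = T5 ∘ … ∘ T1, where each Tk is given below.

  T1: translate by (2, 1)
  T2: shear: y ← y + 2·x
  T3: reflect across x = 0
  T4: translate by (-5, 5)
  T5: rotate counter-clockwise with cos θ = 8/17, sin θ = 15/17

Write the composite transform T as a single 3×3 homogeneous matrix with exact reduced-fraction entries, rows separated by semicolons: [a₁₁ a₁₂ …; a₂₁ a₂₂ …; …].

T = [-38/17 -15/17 -206/17; 1/17 8/17 -25/17; 0 0 1]

T1 = [1 0 2; 0 1 1; 0 0 1]
T2·T1 = [1 0 2; 2 1 5; 0 0 1]
T3·…·T1 = [-1 0 -2; 2 1 5; 0 0 1]
T4·…·T1 = [-1 0 -7; 2 1 10; 0 0 1]
T5·…·T1 = [-38/17 -15/17 -206/17; 1/17 8/17 -25/17; 0 0 1]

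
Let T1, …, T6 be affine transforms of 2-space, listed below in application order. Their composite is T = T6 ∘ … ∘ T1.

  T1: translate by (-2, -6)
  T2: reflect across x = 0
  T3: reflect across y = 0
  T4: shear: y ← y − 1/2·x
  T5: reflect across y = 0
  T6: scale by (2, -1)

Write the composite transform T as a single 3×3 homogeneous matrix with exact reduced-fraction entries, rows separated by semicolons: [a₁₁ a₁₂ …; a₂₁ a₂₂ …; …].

T = [-2 0 4; 1/2 -1 5; 0 0 1]

T1 = [1 0 -2; 0 1 -6; 0 0 1]
T2·T1 = [-1 0 2; 0 1 -6; 0 0 1]
T3·…·T1 = [-1 0 2; 0 -1 6; 0 0 1]
T4·…·T1 = [-1 0 2; 1/2 -1 5; 0 0 1]
T5·…·T1 = [-1 0 2; -1/2 1 -5; 0 0 1]
T6·…·T1 = [-2 0 4; 1/2 -1 5; 0 0 1]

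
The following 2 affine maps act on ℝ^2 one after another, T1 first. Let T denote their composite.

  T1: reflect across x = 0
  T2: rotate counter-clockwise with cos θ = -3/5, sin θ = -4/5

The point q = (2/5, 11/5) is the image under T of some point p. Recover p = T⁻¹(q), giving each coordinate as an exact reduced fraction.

T1 = [-1 0 0; 0 1 0; 0 0 1]
T2·T1 = [3/5 4/5 0; 4/5 -3/5 0; 0 0 1]
det M = -1; M⁻¹ = [3/5 4/5 0; 4/5 -3/5 0; 0 0 1]
M⁻¹ · (2/5, 11/5)ᵀ = (2, -1)ᵀ

p = (2, -1)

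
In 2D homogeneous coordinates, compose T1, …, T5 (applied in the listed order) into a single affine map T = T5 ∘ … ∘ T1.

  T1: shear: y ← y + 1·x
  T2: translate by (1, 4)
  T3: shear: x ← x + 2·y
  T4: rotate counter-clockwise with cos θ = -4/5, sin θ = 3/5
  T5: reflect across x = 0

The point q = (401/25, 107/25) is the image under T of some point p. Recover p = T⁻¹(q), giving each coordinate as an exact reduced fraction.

T1 = [1 0 0; 1 1 0; 0 0 1]
T2·T1 = [1 0 1; 1 1 4; 0 0 1]
T3·…·T1 = [3 2 9; 1 1 4; 0 0 1]
T4·…·T1 = [-3 -11/5 -48/5; 1 2/5 11/5; 0 0 1]
T5·…·T1 = [3 11/5 48/5; 1 2/5 11/5; 0 0 1]
det M = -1; M⁻¹ = [-2/5 11/5 -1; 1 -3 -3; 0 0 1]
M⁻¹ · (401/25, 107/25)ᵀ = (2, 1/5)ᵀ

p = (2, 1/5)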